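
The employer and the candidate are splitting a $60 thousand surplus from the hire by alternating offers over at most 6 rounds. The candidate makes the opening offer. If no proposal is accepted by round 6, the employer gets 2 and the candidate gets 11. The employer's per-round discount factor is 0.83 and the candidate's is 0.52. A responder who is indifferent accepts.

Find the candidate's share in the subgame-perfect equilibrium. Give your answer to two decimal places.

18.20

Round 6 (the employer proposes): the candidate gets 11 if talks fail, so the employer offers 11 and keeps 49.
Round 5 (the candidate proposes): the employer can get 49 next round, worth 0.83 × 49 = 40.67 now. The candidate offers 40.67 and keeps 60 − 40.67 = 19.33.
Round 4 (the employer proposes): the candidate can get 19.33 next round, worth 0.52 × 19.33 = 10.0516 now, so the employer offers 10.0516, keeping 49.9484.
Round 3 (the candidate proposes): the employer can get 49.9484 next round, worth 0.83 × 49.9484 = 41.457172 now, so the candidate offers 41.457172, keeping 18.542828.
Round 2 (the employer proposes): the candidate can get 18.542828 next round, worth 0.52 × 18.542828 = 9.64227056 now. The employer offers 9.64227056 and keeps 60 − 9.64227056 = 50.35772944.
Round 1 (the candidate proposes): the employer can get 50.35772944 next round, worth 0.83 × 50.35772944 = 41.7969154352 now. The candidate offers 41.7969154352 and keeps 60 − 41.7969154352 = 18.2030845648.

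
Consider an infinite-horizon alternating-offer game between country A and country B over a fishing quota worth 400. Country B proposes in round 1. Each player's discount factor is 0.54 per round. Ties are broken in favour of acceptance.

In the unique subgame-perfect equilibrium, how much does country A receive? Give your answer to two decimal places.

140.26

When country B proposes, country A accepts any offer worth at least 0.54 times what country A would get by proposing next round; and vice versa.
This gives x = 400 − 0.54y and y = 400 − 0.54x, where x and y are each side's share when it proposes.
Hence (1 − 0.54·0.54)x = 400(1 − 0.54), i.e. 0.7084·x = 184.
x ≈ 259.7403; country A's share is 400 − x ≈ 140.2597.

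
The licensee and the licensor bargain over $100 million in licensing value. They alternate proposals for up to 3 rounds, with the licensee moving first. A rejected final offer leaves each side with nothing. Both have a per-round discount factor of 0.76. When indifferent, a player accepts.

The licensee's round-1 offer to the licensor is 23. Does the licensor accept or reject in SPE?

Round 3 (the licensee proposes): the licensor will accept anything ≥ 0, so the licensee offers 0 and keeps 100.
Round 2 (the licensor proposes): the licensee can get 100 next round, worth 0.76 × 100 = 76 now, so the licensor offers 76, keeping 24.
So by rejecting in round 1, the licensor gets 24 next round, worth 0.76 × 24 = 18.24 now.
Offer 23 ≥ 18.24, so the licensor accepts.

Accept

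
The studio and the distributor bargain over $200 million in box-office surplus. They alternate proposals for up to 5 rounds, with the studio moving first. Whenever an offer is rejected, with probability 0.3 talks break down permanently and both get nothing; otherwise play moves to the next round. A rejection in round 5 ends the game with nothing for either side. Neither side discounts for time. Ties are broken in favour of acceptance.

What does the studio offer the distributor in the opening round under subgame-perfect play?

Round 5 (the studio proposes): rejection yields 0 for the distributor; the studio offers 0 and keeps 200.
Round 4 (the distributor proposes): rejecting gives the studio an expected 0.7 × 200 = 140. The distributor offers 140 and keeps 200 − 140 = 60.
Round 3 (the studio proposes): rejecting gives the distributor an expected 0.7 × 60 = 42; the studio offers that and keeps 158.
Round 2 (the distributor proposes): rejecting gives the studio an expected 0.7 × 158 = 110.6. The distributor offers 110.6 and keeps 200 − 110.6 = 89.4.
Round 1 (the studio proposes): rejecting gives the distributor an expected 0.7 × 89.4 = 62.58, so the studio offers 62.58, keeping 137.42.

62.58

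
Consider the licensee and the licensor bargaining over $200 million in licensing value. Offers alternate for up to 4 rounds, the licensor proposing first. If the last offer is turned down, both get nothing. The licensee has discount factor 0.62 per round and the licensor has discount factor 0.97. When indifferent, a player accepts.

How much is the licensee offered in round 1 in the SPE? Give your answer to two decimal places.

78.29

Solve by backward induction from round 4.
Round 4 (the licensee proposes): rejection yields 0 for the licensor; the licensee offers 0 and keeps 200.
Round 3 (the licensor proposes): the licensee can get 200 next round, worth 0.62 × 200 = 124 now, so the licensor offers 124, keeping 76.
Round 2 (the licensee proposes): the licensor can get 76 next round, worth 0.97 × 76 = 73.72 now, so the licensee offers 73.72, keeping 126.28.
Round 1 (the licensor proposes): the licensee can get 126.28 next round, worth 0.62 × 126.28 = 78.2936 now; the licensor offers that and keeps 121.7064.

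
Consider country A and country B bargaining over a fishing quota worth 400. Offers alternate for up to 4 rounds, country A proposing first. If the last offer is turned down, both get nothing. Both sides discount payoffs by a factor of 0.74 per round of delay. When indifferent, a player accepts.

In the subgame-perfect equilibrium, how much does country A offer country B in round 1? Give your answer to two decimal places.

239.05

By backward induction:
Round 4 (country B proposes): rejection yields 0 for country A; country B offers 0 and keeps 400.
Round 3 (country A proposes): country B can get 400 next round, worth 0.74 × 400 = 296 now. Country A offers 296 and keeps 400 − 296 = 104.
Round 2 (country B proposes): country A can get 104 next round, worth 0.74 × 104 = 76.96 now. Country B offers 76.96 and keeps 400 − 76.96 = 323.04.
Round 1 (country A proposes): country B can get 323.04 next round, worth 0.74 × 323.04 = 239.0496 now; country A offers that and keeps 160.9504.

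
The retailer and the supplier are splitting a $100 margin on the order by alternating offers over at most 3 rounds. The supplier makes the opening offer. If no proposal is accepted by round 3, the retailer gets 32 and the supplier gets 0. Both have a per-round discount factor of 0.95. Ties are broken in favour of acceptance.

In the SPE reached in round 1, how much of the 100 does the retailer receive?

Round 3 (the supplier proposes): the retailer gets 32 if talks fail, so the supplier offers 32 and keeps 68.
Round 2 (the retailer proposes): the supplier can get 68 next round, worth 0.95 × 68 = 64.6 now, so the retailer offers 64.6, keeping 35.4.
Round 1 (the supplier proposes): the retailer can get 35.4 next round, worth 0.95 × 35.4 = 33.63 now. The supplier offers 33.63 and keeps 100 − 33.63 = 66.37.

33.63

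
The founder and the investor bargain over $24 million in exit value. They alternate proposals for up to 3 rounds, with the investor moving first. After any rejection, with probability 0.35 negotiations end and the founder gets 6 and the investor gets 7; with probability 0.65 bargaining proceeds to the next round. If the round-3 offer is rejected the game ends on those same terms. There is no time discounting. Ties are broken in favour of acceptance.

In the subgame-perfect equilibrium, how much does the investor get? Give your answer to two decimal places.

15.50

Round 3 (the investor proposes): the founder gets 6 if talks fail, so the investor offers 6 and keeps 18.
Round 2 (the founder proposes): rejecting gives the investor an expected 0.65 × 18 + 0.35 × 7 = 14.15, so the founder offers 14.15, keeping 9.85.
Round 1 (the investor proposes): rejecting gives the founder an expected 0.65 × 9.85 + 0.35 × 6 = 8.5025; the investor offers that and keeps 15.4975.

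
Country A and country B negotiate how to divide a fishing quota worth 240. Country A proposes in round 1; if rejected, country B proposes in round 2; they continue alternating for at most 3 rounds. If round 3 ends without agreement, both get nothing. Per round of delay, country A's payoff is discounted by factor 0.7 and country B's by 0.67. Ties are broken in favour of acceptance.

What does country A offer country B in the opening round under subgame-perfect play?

48.24

Round 3 (country A proposes): rejection yields 0 for country B; country A offers 0 and keeps 240.
Round 2 (country B proposes): country A can get 240 next round, worth 0.7 × 240 = 168 now; country B offers that and keeps 72.
Round 1 (country A proposes): country B can get 72 next round, worth 0.67 × 72 = 48.24 now, so country A offers 48.24, keeping 191.76.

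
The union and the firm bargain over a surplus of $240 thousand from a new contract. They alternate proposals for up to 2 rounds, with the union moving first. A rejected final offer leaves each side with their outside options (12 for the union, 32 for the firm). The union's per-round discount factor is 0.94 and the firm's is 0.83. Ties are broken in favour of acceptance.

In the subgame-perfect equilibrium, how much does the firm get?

189.24

Round 2 (the firm proposes): the union gets 12 if talks fail, so the firm offers 12 and keeps 228.
Round 1 (the union proposes): the firm can get 228 next round, worth 0.83 × 228 = 189.24 now. The union offers 189.24 and keeps 240 − 189.24 = 50.76.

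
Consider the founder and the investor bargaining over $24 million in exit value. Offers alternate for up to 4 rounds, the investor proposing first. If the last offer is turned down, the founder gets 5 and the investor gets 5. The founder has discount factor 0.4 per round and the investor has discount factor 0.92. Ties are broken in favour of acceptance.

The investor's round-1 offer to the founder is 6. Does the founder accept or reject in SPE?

Work out the founder's continuation value if the offer is rejected.
Round 4 (the founder proposes): the investor gets 5 if talks fail, so the founder offers 5 and keeps 19.
Round 3 (the investor proposes): the founder can get 19 next round, worth 0.4 × 19 = 7.6 now. The investor offers 7.6 and keeps 24 − 7.6 = 16.4.
Round 2 (the founder proposes): the investor can get 16.4 next round, worth 0.92 × 16.4 = 15.088 now. The founder offers 15.088 and keeps 24 − 15.088 = 8.912.
So by rejecting in round 1, the founder gets 8.912 next round, worth 0.4 × 8.912 = 3.5648 now.
Offer 6 ≥ 3.5648, so the founder accepts.

Accept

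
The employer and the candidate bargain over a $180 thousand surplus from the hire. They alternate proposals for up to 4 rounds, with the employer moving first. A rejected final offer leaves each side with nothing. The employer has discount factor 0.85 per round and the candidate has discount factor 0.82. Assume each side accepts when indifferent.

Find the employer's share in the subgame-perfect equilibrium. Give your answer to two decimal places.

Round 4 (the candidate proposes): rejection yields 0 for the employer; the candidate offers 0 and keeps 180.
Round 3 (the employer proposes): the candidate can get 180 next round, worth 0.82 × 180 = 147.6 now, so the employer offers 147.6, keeping 32.4.
Round 2 (the candidate proposes): the employer can get 32.4 next round, worth 0.85 × 32.4 = 27.54 now, so the candidate offers 27.54, keeping 152.46.
Round 1 (the employer proposes): the candidate can get 152.46 next round, worth 0.82 × 152.46 = 125.0172 now, so the employer offers 125.0172, keeping 54.9828.

54.98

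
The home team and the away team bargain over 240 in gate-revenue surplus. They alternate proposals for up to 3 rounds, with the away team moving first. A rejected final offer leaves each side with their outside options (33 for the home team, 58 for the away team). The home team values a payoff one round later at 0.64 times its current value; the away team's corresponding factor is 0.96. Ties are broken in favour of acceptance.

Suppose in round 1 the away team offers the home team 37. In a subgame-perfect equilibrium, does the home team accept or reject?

Accept

Work out the home team's continuation value if the offer is rejected.
Round 3 (the away team proposes): the home team gets 33 if talks fail, so the away team offers 33 and keeps 207.
Round 2 (the home team proposes): the away team can get 207 next round, worth 0.96 × 207 = 198.72 now; the home team offers that and keeps 41.28.
So by rejecting in round 1, the home team gets 41.28 next round, worth 0.64 × 41.28 = 26.4192 now.
Offer 37 ≥ 26.4192, so the home team accepts.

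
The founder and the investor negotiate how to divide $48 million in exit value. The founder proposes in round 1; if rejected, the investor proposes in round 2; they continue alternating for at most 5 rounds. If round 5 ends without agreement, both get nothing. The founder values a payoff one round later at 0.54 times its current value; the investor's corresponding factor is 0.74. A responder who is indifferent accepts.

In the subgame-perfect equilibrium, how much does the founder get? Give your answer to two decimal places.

Round 5 (the founder proposes): the investor will accept anything ≥ 0, so the founder offers 0 and keeps 48.
Round 4 (the investor proposes): the founder can get 48 next round, worth 0.54 × 48 = 25.92 now; the investor offers that and keeps 22.08.
Round 3 (the founder proposes): the investor can get 22.08 next round, worth 0.74 × 22.08 = 16.3392 now, so the founder offers 16.3392, keeping 31.6608.
Round 2 (the investor proposes): the founder can get 31.6608 next round, worth 0.54 × 31.6608 = 17.096832 now; the investor offers that and keeps 30.903168.
Round 1 (the founder proposes): the investor can get 30.903168 next round, worth 0.74 × 30.903168 = 22.86834432 now; the founder offers that and keeps 25.13165568.

25.13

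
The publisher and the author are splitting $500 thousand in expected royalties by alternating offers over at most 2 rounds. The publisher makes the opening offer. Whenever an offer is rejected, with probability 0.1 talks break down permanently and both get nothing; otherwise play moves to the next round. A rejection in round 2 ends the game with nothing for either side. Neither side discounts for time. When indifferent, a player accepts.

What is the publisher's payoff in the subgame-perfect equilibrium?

By backward induction:
Round 2 (the author proposes): the publisher will accept anything ≥ 0, so the author offers 0 and keeps 500.
Round 1 (the publisher proposes): rejecting gives the author an expected 0.9 × 500 = 450; the publisher offers that and keeps 50.

50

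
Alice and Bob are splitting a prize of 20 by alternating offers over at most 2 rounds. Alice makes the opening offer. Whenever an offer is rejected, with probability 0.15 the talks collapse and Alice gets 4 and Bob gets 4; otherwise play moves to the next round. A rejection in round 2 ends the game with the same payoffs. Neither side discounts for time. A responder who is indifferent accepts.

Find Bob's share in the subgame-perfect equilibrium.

Round 2 (Bob proposes): Alice gets 4 if talks fail, so Bob offers 4 and keeps 16.
Round 1 (Alice proposes): rejecting gives Bob an expected 0.85 × 16 + 0.15 × 4 = 14.2; Alice offers that and keeps 5.8.

14.2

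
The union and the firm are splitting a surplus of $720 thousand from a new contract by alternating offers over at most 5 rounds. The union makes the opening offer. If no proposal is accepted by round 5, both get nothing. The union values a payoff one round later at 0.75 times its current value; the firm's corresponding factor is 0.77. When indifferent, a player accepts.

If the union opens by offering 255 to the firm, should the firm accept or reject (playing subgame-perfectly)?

Round 5 (the union proposes): rejection yields 0 for the firm; the union offers 0 and keeps 720.
Round 4 (the firm proposes): the union can get 720 next round, worth 0.75 × 720 = 540 now, so the firm offers 540, keeping 180.
Round 3 (the union proposes): the firm can get 180 next round, worth 0.77 × 180 = 138.6 now; the union offers that and keeps 581.4.
Round 2 (the firm proposes): the union can get 581.4 next round, worth 0.75 × 581.4 = 436.05 now. The firm offers 436.05 and keeps 720 − 436.05 = 283.95.
So by rejecting in round 1, the firm gets 283.95 next round, worth 0.77 × 283.95 = 218.6415 now.
Offer 255 ≥ 218.6415, so the firm accepts.

Accept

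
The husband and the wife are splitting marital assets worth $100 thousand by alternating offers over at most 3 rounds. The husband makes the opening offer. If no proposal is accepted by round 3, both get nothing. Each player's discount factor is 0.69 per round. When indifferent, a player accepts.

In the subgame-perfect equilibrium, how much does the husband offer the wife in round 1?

Work backward from the last round.
Round 3 (the husband proposes): the wife will accept anything ≥ 0, so the husband offers 0 and keeps 100.
Round 2 (the wife proposes): the husband can get 100 next round, worth 0.69 × 100 = 69 now, so the wife offers 69, keeping 31.
Round 1 (the husband proposes): the wife can get 31 next round, worth 0.69 × 31 = 21.39 now, so the husband offers 21.39, keeping 78.61.

21.39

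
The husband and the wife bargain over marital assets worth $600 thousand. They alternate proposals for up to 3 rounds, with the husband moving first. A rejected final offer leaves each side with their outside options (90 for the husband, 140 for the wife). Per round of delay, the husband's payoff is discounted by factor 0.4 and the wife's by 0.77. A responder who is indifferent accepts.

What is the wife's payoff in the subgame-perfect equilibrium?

320.32

Round 3 (the husband proposes): the wife gets 140 if talks fail, so the husband offers 140 and keeps 460.
Round 2 (the wife proposes): the husband can get 460 next round, worth 0.4 × 460 = 184 now; the wife offers that and keeps 416.
Round 1 (the husband proposes): the wife can get 416 next round, worth 0.77 × 416 = 320.32 now; the husband offers that and keeps 279.68.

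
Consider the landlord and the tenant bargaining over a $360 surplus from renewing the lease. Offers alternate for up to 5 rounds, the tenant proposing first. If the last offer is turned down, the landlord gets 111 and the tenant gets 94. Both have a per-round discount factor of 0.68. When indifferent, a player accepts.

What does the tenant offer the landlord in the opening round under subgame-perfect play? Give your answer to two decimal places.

138.29

Round 5 (the tenant proposes): the landlord gets 111 if talks fail, so the tenant offers 111 and keeps 249.
Round 4 (the landlord proposes): the tenant can get 249 next round, worth 0.68 × 249 = 169.32 now, so the landlord offers 169.32, keeping 190.68.
Round 3 (the tenant proposes): the landlord can get 190.68 next round, worth 0.68 × 190.68 = 129.6624 now. The tenant offers 129.6624 and keeps 360 − 129.6624 = 230.3376.
Round 2 (the landlord proposes): the tenant can get 230.3376 next round, worth 0.68 × 230.3376 = 156.629568 now; the landlord offers that and keeps 203.370432.
Round 1 (the tenant proposes): the landlord can get 203.370432 next round, worth 0.68 × 203.370432 = 138.29189376 now; the tenant offers that and keeps 221.70810624.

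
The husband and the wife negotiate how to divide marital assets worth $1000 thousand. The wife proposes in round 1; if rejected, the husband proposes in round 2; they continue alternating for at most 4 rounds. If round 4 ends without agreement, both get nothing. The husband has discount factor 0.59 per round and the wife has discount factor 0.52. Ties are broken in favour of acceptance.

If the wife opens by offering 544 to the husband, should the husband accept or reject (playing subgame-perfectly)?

Accept

Work out the husband's continuation value if the offer is rejected.
Round 4 (the husband proposes): rejection yields 0 for the wife; the husband offers 0 and keeps 1000.
Round 3 (the wife proposes): the husband can get 1000 next round, worth 0.59 × 1000 = 590 now, so the wife offers 590, keeping 410.
Round 2 (the husband proposes): the wife can get 410 next round, worth 0.52 × 410 = 213.2 now; the husband offers that and keeps 786.8.
So by rejecting in round 1, the husband gets 786.8 next round, worth 0.59 × 786.8 = 464.212 now.
Offer 544 ≥ 464.212, so the husband accepts.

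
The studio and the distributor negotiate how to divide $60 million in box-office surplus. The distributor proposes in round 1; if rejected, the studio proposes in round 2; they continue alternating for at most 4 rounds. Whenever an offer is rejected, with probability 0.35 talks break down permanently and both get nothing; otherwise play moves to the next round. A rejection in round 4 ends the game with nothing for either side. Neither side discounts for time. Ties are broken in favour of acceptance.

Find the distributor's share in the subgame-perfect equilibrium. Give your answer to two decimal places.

Round 4 (the studio proposes): the distributor will accept anything ≥ 0, so the studio offers 0 and keeps 60.
Round 3 (the distributor proposes): rejecting gives the studio an expected 0.65 × 60 = 39. The distributor offers 39 and keeps 60 − 39 = 21.
Round 2 (the studio proposes): rejecting gives the distributor an expected 0.65 × 21 = 13.65. The studio offers 13.65 and keeps 60 − 13.65 = 46.35.
Round 1 (the distributor proposes): rejecting gives the studio an expected 0.65 × 46.35 = 30.1275, so the distributor offers 30.1275, keeping 29.8725.

29.87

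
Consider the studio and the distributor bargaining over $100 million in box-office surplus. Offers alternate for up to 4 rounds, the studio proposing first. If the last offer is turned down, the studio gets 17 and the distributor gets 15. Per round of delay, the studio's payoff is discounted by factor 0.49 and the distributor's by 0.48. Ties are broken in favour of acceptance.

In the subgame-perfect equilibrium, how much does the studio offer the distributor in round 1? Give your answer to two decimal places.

Round 4 (the distributor proposes): the studio gets 17 if talks fail, so the distributor offers 17 and keeps 83.
Round 3 (the studio proposes): the distributor can get 83 next round, worth 0.48 × 83 = 39.84 now; the studio offers that and keeps 60.16.
Round 2 (the distributor proposes): the studio can get 60.16 next round, worth 0.49 × 60.16 = 29.4784 now, so the distributor offers 29.4784, keeping 70.5216.
Round 1 (the studio proposes): the distributor can get 70.5216 next round, worth 0.48 × 70.5216 = 33.850368 now. The studio offers 33.850368 and keeps 100 − 33.850368 = 66.149632.

33.85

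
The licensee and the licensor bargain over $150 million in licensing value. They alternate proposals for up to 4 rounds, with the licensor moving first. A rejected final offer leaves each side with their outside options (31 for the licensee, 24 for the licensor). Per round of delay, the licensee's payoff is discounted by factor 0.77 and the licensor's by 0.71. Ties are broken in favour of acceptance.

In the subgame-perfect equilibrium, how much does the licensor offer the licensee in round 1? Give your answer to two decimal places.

86.54

Solve by backward induction from round 4.
Round 4 (the licensee proposes): the licensor gets 24 if talks fail, so the licensee offers 24 and keeps 126.
Round 3 (the licensor proposes): the licensee can get 126 next round, worth 0.77 × 126 = 97.02 now; the licensor offers that and keeps 52.98.
Round 2 (the licensee proposes): the licensor can get 52.98 next round, worth 0.71 × 52.98 = 37.6158 now. The licensee offers 37.6158 and keeps 150 − 37.6158 = 112.3842.
Round 1 (the licensor proposes): the licensee can get 112.3842 next round, worth 0.77 × 112.3842 = 86.535834 now; the licensor offers that and keeps 63.464166.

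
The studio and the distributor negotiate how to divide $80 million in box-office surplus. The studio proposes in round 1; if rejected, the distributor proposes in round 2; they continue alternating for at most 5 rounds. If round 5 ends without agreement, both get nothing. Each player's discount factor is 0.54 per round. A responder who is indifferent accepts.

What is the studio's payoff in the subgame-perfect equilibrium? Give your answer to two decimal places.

54.33

Round 5 (the studio proposes): the distributor will accept anything ≥ 0, so the studio offers 0 and keeps 80.
Round 4 (the distributor proposes): the studio can get 80 next round, worth 0.54 × 80 = 43.2 now, so the distributor offers 43.2, keeping 36.8.
Round 3 (the studio proposes): the distributor can get 36.8 next round, worth 0.54 × 36.8 = 19.872 now; the studio offers that and keeps 60.128.
Round 2 (the distributor proposes): the studio can get 60.128 next round, worth 0.54 × 60.128 = 32.46912 now, so the distributor offers 32.46912, keeping 47.53088.
Round 1 (the studio proposes): the distributor can get 47.53088 next round, worth 0.54 × 47.53088 = 25.6666752 now; the studio offers that and keeps 54.3333248.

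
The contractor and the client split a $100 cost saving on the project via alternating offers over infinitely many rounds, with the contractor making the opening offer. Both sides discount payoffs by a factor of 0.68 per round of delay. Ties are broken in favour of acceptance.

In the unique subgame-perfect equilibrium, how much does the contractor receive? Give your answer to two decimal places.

In a stationary SPE each proposer offers the other exactly their discounted continuation value.
If the contractor keeps x when proposing and the client keeps y when proposing, then x = 100 − 0.68y and y = 100 − 0.68x.
Solving: x = 100(1 − 0.68) / (1 − 0.68·0.68) = 32 / 0.5376 ≈ 59.5238.
The client gets 100 − 59.5238 ≈ 40.4762.

59.52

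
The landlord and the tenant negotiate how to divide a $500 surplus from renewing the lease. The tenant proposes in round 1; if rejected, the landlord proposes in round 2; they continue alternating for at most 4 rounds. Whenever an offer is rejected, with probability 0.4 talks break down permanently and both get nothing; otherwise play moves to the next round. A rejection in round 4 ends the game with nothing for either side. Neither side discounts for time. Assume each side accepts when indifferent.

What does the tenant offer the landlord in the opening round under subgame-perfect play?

228

By backward induction:
Round 4 (the landlord proposes): the tenant will accept anything ≥ 0, so the landlord offers 0 and keeps 500.
Round 3 (the tenant proposes): rejecting gives the landlord an expected 0.6 × 500 = 300; the tenant offers that and keeps 200.
Round 2 (the landlord proposes): rejecting gives the tenant an expected 0.6 × 200 = 120; the landlord offers that and keeps 380.
Round 1 (the tenant proposes): rejecting gives the landlord an expected 0.6 × 380 = 228. The tenant offers 228 and keeps 500 − 228 = 272.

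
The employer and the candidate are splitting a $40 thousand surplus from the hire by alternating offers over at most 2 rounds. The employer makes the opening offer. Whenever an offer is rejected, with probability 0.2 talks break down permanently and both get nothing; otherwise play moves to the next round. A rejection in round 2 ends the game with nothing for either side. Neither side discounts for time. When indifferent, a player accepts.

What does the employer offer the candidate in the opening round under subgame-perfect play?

32

Round 2 (the candidate proposes): the employer will accept anything ≥ 0, so the candidate offers 0 and keeps 40.
Round 1 (the employer proposes): rejecting gives the candidate an expected 0.8 × 40 = 32. The employer offers 32 and keeps 40 − 32 = 8.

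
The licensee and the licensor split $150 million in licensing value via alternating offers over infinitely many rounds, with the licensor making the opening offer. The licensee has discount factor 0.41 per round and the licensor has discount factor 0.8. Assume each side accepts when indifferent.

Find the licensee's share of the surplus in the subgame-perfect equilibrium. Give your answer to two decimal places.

In a stationary SPE each proposer offers the other exactly their discounted continuation value.
If the licensor keeps x when proposing and the licensee keeps y when proposing, then x = 150 − 0.41y and y = 150 − 0.8x.
Solving: x = 150(1 − 0.41) / (1 − 0.8·0.41) = 88.5 / 0.672 ≈ 131.6964.
The licensee gets 150 − 131.6964 ≈ 18.3036.

18.30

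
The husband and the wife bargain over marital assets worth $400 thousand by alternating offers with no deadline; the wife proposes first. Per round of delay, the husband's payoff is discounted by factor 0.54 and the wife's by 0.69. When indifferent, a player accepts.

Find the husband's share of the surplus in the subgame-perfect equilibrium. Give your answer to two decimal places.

106.73

When the wife proposes, the husband accepts any offer worth at least 0.54 times what the husband would get by proposing next round; and vice versa.
This gives x = 400 − 0.54y and y = 400 − 0.69x, where x and y are each side's share when it proposes.
Hence (1 − 0.54·0.69)x = 400(1 − 0.54), i.e. 0.6274·x = 184.
x ≈ 293.2738; the husband's share is 400 − x ≈ 106.7262.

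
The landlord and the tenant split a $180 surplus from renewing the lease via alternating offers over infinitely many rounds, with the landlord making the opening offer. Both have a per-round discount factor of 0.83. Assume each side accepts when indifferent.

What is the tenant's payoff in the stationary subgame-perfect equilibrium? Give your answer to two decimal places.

81.64

Let x be the landlord's share when the landlord proposes and y be the tenant's share when the tenant proposes.
The tenant accepts iff offered ≥ 0.83·y, so x = 180 − 0.83y. Symmetrically y = 180 − 0.83x.
Substituting: x = 180 − 0.83(180 − 0.83x), giving x(1 − 0.83·0.83) = 180(1 − 0.83).
So x = 180 × 0.17 / 0.3111 ≈ 98.3607, and the tenant receives 180 − x ≈ 81.6393.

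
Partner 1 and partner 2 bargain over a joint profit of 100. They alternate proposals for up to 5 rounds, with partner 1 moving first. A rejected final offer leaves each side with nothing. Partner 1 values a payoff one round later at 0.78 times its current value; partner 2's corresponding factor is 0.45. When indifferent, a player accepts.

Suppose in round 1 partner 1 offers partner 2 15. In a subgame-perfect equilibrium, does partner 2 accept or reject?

Work out partner 2's continuation value if the offer is rejected.
Round 5 (partner 1 proposes): partner 2 will accept anything ≥ 0, so partner 1 offers 0 and keeps 100.
Round 4 (partner 2 proposes): partner 1 can get 100 next round, worth 0.78 × 100 = 78 now; partner 2 offers that and keeps 22.
Round 3 (partner 1 proposes): partner 2 can get 22 next round, worth 0.45 × 22 = 9.9 now, so partner 1 offers 9.9, keeping 90.1.
Round 2 (partner 2 proposes): partner 1 can get 90.1 next round, worth 0.78 × 90.1 = 70.278 now, so partner 2 offers 70.278, keeping 29.722.
So by rejecting in round 1, partner 2 gets 29.722 next round, worth 0.45 × 29.722 = 13.3749 now.
Offer 15 ≥ 13.3749, so partner 2 accepts.

Accept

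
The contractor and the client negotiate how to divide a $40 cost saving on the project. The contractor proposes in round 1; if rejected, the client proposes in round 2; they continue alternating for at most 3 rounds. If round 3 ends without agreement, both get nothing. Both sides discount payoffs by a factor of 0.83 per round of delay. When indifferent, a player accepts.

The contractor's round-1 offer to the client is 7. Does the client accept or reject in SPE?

Accept

Round 3 (the contractor proposes): the client will accept anything ≥ 0, so the contractor offers 0 and keeps 40.
Round 2 (the client proposes): the contractor can get 40 next round, worth 0.83 × 40 = 33.2 now, so the client offers 33.2, keeping 6.8.
So by rejecting in round 1, the client gets 6.8 next round, worth 0.83 × 6.8 = 5.644 now.
Offer 7 ≥ 5.644, so the client accepts.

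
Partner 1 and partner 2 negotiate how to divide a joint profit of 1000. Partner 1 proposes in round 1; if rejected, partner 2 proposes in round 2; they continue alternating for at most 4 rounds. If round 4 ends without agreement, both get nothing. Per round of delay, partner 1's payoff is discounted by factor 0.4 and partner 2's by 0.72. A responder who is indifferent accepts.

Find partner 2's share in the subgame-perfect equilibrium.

Round 4 (partner 2 proposes): rejection yields 0 for partner 1; partner 2 offers 0 and keeps 1000.
Round 3 (partner 1 proposes): partner 2 can get 1000 next round, worth 0.72 × 1000 = 720 now; partner 1 offers that and keeps 280.
Round 2 (partner 2 proposes): partner 1 can get 280 next round, worth 0.4 × 280 = 112 now, so partner 2 offers 112, keeping 888.
Round 1 (partner 1 proposes): partner 2 can get 888 next round, worth 0.72 × 888 = 639.36 now, so partner 1 offers 639.36, keeping 360.64.

639.36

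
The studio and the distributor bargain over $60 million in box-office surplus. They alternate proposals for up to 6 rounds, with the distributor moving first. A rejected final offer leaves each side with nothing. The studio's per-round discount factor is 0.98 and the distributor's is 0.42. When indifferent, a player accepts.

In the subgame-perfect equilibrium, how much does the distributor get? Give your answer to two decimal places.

Round 6 (the studio proposes): rejection yields 0 for the distributor; the studio offers 0 and keeps 60.
Round 5 (the distributor proposes): the studio can get 60 next round, worth 0.98 × 60 = 58.8 now; the distributor offers that and keeps 1.2.
Round 4 (the studio proposes): the distributor can get 1.2 next round, worth 0.42 × 1.2 = 0.504 now; the studio offers that and keeps 59.496.
Round 3 (the distributor proposes): the studio can get 59.496 next round, worth 0.98 × 59.496 = 58.30608 now. The distributor offers 58.30608 and keeps 60 − 58.30608 = 1.69392.
Round 2 (the studio proposes): the distributor can get 1.69392 next round, worth 0.42 × 1.69392 = 0.7114464 now; the studio offers that and keeps 59.2885536.
Round 1 (the distributor proposes): the studio can get 59.2885536 next round, worth 0.98 × 59.2885536 = 58.102782528 now. The distributor offers 58.102782528 and keeps 60 − 58.102782528 = 1.897217472.

1.90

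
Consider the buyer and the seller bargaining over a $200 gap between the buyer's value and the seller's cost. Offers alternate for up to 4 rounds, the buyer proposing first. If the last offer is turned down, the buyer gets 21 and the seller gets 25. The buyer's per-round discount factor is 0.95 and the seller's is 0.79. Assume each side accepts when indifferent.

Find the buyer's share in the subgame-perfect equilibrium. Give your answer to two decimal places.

Round 4 (the seller proposes): the buyer gets 21 if talks fail, so the seller offers 21 and keeps 179.
Round 3 (the buyer proposes): the seller can get 179 next round, worth 0.79 × 179 = 141.41 now. The buyer offers 141.41 and keeps 200 − 141.41 = 58.59.
Round 2 (the seller proposes): the buyer can get 58.59 next round, worth 0.95 × 58.59 = 55.6605 now; the seller offers that and keeps 144.3395.
Round 1 (the buyer proposes): the seller can get 144.3395 next round, worth 0.79 × 144.3395 = 114.028205 now. The buyer offers 114.028205 and keeps 200 − 114.028205 = 85.971795.

85.97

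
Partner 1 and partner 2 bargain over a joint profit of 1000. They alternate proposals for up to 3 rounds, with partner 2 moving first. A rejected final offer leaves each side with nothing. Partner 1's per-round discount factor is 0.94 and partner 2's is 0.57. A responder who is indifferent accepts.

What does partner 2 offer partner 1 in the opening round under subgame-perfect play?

404.2

Round 3 (partner 2 proposes): partner 1 will accept anything ≥ 0, so partner 2 offers 0 and keeps 1000.
Round 2 (partner 1 proposes): partner 2 can get 1000 next round, worth 0.57 × 1000 = 570 now, so partner 1 offers 570, keeping 430.
Round 1 (partner 2 proposes): partner 1 can get 430 next round, worth 0.94 × 430 = 404.2 now; partner 2 offers that and keeps 595.8.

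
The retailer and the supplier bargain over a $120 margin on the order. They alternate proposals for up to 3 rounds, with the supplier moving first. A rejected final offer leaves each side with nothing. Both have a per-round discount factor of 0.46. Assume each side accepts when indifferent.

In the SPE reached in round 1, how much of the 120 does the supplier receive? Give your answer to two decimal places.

Round 3 (the supplier proposes): rejection yields 0 for the retailer; the supplier offers 0 and keeps 120.
Round 2 (the retailer proposes): the supplier can get 120 next round, worth 0.46 × 120 = 55.2 now, so the retailer offers 55.2, keeping 64.8.
Round 1 (the supplier proposes): the retailer can get 64.8 next round, worth 0.46 × 64.8 = 29.808 now, so the supplier offers 29.808, keeping 90.192.

90.19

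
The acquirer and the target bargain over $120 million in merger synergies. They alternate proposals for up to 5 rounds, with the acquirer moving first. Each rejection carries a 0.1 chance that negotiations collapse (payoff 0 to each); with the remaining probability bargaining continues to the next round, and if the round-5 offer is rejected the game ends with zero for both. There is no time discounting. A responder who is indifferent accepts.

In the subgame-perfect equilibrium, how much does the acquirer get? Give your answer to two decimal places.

100.45

Round 5 (the acquirer proposes): the target will accept anything ≥ 0, so the acquirer offers 0 and keeps 120.
Round 4 (the target proposes): rejecting gives the acquirer an expected 0.9 × 120 = 108, so the target offers 108, keeping 12.
Round 3 (the acquirer proposes): rejecting gives the target an expected 0.9 × 12 = 10.8. The acquirer offers 10.8 and keeps 120 − 10.8 = 109.2.
Round 2 (the target proposes): rejecting gives the acquirer an expected 0.9 × 109.2 = 98.28. The target offers 98.28 and keeps 120 − 98.28 = 21.72.
Round 1 (the acquirer proposes): rejecting gives the target an expected 0.9 × 21.72 = 19.548. The acquirer offers 19.548 and keeps 120 − 19.548 = 100.452.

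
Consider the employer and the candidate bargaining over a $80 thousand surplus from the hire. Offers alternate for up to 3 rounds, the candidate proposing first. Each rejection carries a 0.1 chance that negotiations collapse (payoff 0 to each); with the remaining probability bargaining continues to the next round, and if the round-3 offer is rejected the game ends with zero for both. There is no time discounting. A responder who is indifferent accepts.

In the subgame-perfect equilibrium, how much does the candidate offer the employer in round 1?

7.2

Round 3 (the candidate proposes): rejection yields 0 for the employer; the candidate offers 0 and keeps 80.
Round 2 (the employer proposes): rejecting gives the candidate an expected 0.9 × 80 = 72. The employer offers 72 and keeps 80 − 72 = 8.
Round 1 (the candidate proposes): rejecting gives the employer an expected 0.9 × 8 = 7.2; the candidate offers that and keeps 72.8.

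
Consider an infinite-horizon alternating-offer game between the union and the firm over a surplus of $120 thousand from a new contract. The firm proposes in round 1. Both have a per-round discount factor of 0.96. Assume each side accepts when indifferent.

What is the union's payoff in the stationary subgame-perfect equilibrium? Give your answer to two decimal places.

58.78

Let x be the firm's share when the firm proposes and y be the union's share when the union proposes.
The union accepts iff offered ≥ 0.96·y, so x = 120 − 0.96y. Symmetrically y = 120 − 0.96x.
Substituting: x = 120 − 0.96(120 − 0.96x), giving x(1 − 0.96·0.96) = 120(1 − 0.96).
So x = 120 × 0.04 / 0.0784 ≈ 61.2245, and the union receives 120 − x ≈ 58.7755.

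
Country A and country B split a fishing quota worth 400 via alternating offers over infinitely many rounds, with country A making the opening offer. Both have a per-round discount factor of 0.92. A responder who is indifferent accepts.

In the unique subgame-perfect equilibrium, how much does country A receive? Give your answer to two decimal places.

208.33

Let x be country A's share when country A proposes and y be country B's share when country B proposes.
Country B accepts iff offered ≥ 0.92·y, so x = 400 − 0.92y. Symmetrically y = 400 − 0.92x.
Substituting: x = 400 − 0.92(400 − 0.92x), giving x(1 − 0.92·0.92) = 400(1 − 0.92).
So x = 400 × 0.08 / 0.1536 ≈ 208.3333, and country B receives 400 − x ≈ 191.6667.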